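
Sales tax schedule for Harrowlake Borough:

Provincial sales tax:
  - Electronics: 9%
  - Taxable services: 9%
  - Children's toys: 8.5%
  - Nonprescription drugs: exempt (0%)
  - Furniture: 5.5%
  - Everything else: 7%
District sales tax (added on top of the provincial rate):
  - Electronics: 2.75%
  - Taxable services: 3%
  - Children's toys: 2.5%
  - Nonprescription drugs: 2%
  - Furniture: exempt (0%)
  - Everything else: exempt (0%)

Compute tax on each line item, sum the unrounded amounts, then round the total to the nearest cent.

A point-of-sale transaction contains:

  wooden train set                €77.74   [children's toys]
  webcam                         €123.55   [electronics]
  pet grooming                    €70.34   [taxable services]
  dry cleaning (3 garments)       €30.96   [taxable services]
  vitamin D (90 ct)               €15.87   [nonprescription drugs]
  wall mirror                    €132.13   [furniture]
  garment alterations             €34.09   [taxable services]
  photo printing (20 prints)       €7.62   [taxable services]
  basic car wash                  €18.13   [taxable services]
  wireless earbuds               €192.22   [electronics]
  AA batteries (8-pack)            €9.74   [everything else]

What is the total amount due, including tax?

€785.65

Wooden train set €77.74: children's toys → 8.5% + 2.5% district = 11% → €8.5514
Webcam €123.55: electronics → 9% + 2.75% district = 11.75% → €14.517125
Pet grooming €70.34: taxable services → 9% + 3% district = 12% → €8.4408
Dry cleaning (3 garments) €30.96: taxable services → 9% + 3% district = 12% → €3.7152
Vitamin D (90 ct) €15.87: nonprescription drugs → 0% + 2% district = 2% → €0.3174
Wall mirror €132.13: furniture → 5.5% + 0% district = 5.5% → €7.26715
Garment alterations €34.09: taxable services → 9% + 3% district = 12% → €4.0908
Photo printing (20 prints) €7.62: taxable services → 9% + 3% district = 12% → €0.9144
Basic car wash €18.13: taxable services → 9% + 3% district = 12% → €2.1756
Wireless earbuds €192.22: electronics → 9% + 2.75% district = 11.75% → €22.58585
AA batteries (8-pack) €9.74: everything else → 7% + 0% district = 7% → €0.6818
Subtotal = €712.39; unrounded tax = €73.257525 → €73.26; total due = €785.65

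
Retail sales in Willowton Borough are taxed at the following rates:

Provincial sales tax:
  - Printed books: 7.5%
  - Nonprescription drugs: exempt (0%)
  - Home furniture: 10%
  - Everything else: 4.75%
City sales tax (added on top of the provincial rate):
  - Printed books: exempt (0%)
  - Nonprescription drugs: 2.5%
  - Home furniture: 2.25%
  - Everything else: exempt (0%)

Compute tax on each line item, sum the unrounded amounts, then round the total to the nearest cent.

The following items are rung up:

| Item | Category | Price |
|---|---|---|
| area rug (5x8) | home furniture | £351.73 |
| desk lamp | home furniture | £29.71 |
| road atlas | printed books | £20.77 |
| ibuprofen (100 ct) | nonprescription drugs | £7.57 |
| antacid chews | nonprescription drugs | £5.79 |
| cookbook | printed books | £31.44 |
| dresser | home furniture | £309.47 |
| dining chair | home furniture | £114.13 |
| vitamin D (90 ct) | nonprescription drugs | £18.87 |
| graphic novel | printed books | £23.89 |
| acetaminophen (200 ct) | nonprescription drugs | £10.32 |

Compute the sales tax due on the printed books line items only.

£5.71

Road atlas £20.77: printed books → 7.5% + 0% city = 7.5% → £1.55775
Cookbook £31.44: printed books → 7.5% + 0% city = 7.5% → £2.358
Graphic novel £23.89: printed books → 7.5% + 0% city = 7.5% → £1.79175
Tax on printed books: unrounded sum = £5.7075 → £5.71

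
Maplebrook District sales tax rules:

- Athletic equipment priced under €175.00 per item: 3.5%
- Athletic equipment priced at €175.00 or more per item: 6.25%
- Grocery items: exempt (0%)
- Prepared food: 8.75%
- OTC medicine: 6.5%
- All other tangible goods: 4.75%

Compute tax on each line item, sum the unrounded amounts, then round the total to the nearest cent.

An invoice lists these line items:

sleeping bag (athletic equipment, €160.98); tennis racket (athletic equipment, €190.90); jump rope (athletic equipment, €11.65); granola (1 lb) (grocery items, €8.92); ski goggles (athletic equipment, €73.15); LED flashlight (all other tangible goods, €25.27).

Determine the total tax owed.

Sleeping bag €160.98: athletic equipment, under €175.00 → 3.5% → €5.6343
Tennis racket €190.90: athletic equipment, €175.00 or more → 6.25% → €11.93125
Jump rope €11.65: athletic equipment, under €175.00 → 3.5% → €0.40775
Granola (1 lb) €8.92: grocery items → 0% → €0.00
Ski goggles €73.15: athletic equipment, under €175.00 → 3.5% → €2.56025
LED flashlight €25.27: all other tangible goods → 4.75% → €1.200325
Unrounded tax sum = €21.733875 → €21.73

€21.73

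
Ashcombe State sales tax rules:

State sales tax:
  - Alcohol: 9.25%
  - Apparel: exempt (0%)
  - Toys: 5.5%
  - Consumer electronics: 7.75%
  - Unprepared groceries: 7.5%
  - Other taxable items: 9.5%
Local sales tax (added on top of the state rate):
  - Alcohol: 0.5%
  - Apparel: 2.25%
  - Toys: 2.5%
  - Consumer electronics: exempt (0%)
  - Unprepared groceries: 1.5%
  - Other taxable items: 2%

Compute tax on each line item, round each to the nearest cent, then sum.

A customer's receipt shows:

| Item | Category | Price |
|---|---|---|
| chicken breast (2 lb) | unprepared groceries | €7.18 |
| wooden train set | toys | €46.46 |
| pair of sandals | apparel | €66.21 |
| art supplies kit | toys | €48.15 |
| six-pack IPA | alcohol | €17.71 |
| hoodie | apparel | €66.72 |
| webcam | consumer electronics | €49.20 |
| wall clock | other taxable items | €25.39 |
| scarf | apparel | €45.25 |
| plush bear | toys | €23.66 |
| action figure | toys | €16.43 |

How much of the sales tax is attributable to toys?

Wooden train set €46.46: toys → 5.5% + 2.5% local = 8% → €3.72
Art supplies kit €48.15: toys → 5.5% + 2.5% local = 8% → €3.85
Plush bear €23.66: toys → 5.5% + 2.5% local = 8% → €1.89
Action figure €16.43: toys → 5.5% + 2.5% local = 8% → €1.31
Tax on toys = €3.72 + €3.85 + €1.89 + €1.31 = €10.77

€10.77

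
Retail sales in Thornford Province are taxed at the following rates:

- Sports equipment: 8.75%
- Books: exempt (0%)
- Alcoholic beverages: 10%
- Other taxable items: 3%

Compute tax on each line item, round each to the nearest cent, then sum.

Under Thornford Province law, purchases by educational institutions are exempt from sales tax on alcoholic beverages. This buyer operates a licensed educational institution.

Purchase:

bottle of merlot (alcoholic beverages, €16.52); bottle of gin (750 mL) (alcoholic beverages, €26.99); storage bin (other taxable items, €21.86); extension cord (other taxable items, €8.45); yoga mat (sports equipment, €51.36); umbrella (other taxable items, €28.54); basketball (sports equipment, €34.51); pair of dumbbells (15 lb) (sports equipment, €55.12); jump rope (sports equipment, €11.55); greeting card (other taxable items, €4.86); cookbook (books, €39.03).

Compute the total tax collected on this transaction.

Bottle of merlot €16.52: alcoholic beverages, buyer-exempt → 0% → €0.00
Bottle of gin (750 mL) €26.99: alcoholic beverages, buyer-exempt → 0% → €0.00
Storage bin €21.86: other taxable items → 3% → €0.66
Extension cord €8.45: other taxable items → 3% → €0.25
Yoga mat €51.36: sports equipment → 8.75% → €4.49
Umbrella €28.54: other taxable items → 3% → €0.86
Basketball €34.51: sports equipment → 8.75% → €3.02
Pair of dumbbells (15 lb) €55.12: sports equipment → 8.75% → €4.82
Jump rope €11.55: sports equipment → 8.75% → €1.01
Greeting card €4.86: other taxable items → 3% → €0.15
Cookbook €39.03: books → 0% → €0.00
Total tax = €0.66 + €0.25 + €4.49 + €0.86 + €3.02 + €4.82 + €1.01 + €0.15 = €15.26

€15.26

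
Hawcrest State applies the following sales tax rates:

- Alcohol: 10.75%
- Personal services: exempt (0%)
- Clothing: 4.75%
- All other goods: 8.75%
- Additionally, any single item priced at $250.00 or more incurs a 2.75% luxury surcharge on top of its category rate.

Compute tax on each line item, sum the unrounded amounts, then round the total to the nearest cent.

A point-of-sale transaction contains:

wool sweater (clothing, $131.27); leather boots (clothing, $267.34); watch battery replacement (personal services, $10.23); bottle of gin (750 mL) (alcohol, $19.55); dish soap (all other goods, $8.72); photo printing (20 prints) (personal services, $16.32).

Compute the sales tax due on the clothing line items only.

$26.29

Wool sweater $131.27: clothing → 4.75% → $6.235325
Leather boots $267.34: clothing → 4.75% + 2.75% surcharge = 7.5% → $20.0505
Tax on clothing: unrounded sum = $26.285825 → $26.29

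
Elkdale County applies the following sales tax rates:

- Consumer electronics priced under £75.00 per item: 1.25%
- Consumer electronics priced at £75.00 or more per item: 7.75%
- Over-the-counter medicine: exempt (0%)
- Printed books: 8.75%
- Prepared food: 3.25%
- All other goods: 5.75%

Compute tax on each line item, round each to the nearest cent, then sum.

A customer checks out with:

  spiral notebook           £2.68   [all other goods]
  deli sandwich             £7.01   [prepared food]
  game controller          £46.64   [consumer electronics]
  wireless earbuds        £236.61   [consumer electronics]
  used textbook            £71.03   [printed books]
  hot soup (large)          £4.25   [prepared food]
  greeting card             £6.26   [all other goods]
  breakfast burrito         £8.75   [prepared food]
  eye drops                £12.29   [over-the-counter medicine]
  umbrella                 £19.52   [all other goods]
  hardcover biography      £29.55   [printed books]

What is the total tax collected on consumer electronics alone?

£18.92

Game controller £46.64: consumer electronics, under £75.00 → 1.25% → £0.58
Wireless earbuds £236.61: consumer electronics, £75.00 or more → 7.75% → £18.34
Tax on consumer electronics = £0.58 + £18.34 = £18.92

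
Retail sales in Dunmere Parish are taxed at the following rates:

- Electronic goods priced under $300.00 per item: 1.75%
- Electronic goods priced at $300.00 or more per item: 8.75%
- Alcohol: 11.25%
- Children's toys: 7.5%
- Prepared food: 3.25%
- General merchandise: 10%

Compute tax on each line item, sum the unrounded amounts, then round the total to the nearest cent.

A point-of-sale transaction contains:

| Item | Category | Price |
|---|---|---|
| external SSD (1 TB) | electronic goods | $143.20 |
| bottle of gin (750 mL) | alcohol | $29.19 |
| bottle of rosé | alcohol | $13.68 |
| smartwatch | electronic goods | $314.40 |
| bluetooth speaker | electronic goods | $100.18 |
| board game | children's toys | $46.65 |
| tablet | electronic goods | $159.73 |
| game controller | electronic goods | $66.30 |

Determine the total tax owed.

External SSD (1 TB) $143.20: electronic goods, under $300.00 → 1.75% → $2.506
Bottle of gin (750 mL) $29.19: alcohol → 11.25% → $3.283875
Bottle of rosé $13.68: alcohol → 11.25% → $1.539
Smartwatch $314.40: electronic goods, $300.00 or more → 8.75% → $27.51
Bluetooth speaker $100.18: electronic goods, under $300.00 → 1.75% → $1.75315
Board game $46.65: children's toys → 7.5% → $3.49875
Tablet $159.73: electronic goods, under $300.00 → 1.75% → $2.795275
Game controller $66.30: electronic goods, under $300.00 → 1.75% → $1.16025
Unrounded tax sum = $44.0463 → $44.05

$44.05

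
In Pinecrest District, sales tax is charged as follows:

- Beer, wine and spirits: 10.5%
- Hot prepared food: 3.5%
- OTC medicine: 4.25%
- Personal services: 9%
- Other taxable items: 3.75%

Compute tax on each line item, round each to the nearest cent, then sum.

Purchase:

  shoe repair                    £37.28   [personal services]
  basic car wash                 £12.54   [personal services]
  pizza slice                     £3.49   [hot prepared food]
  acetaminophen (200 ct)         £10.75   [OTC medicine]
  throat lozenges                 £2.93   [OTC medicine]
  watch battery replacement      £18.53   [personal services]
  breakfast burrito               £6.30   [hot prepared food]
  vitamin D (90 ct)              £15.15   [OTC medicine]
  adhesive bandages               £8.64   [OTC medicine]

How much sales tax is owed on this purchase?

Shoe repair £37.28: personal services → 9% → £3.36
Basic car wash £12.54: personal services → 9% → £1.13
Pizza slice £3.49: hot prepared food → 3.5% → £0.12
Acetaminophen (200 ct) £10.75: OTC medicine → 4.25% → £0.46
Throat lozenges £2.93: OTC medicine → 4.25% → £0.12
Watch battery replacement £18.53: personal services → 9% → £1.67
Breakfast burrito £6.30: hot prepared food → 3.5% → £0.22
Vitamin D (90 ct) £15.15: OTC medicine → 4.25% → £0.64
Adhesive bandages £8.64: OTC medicine → 4.25% → £0.37
Total tax = £3.36 + £1.13 + £0.12 + £0.46 + £0.12 + £1.67 + £0.22 + £0.64 + £0.37 = £8.09

£8.09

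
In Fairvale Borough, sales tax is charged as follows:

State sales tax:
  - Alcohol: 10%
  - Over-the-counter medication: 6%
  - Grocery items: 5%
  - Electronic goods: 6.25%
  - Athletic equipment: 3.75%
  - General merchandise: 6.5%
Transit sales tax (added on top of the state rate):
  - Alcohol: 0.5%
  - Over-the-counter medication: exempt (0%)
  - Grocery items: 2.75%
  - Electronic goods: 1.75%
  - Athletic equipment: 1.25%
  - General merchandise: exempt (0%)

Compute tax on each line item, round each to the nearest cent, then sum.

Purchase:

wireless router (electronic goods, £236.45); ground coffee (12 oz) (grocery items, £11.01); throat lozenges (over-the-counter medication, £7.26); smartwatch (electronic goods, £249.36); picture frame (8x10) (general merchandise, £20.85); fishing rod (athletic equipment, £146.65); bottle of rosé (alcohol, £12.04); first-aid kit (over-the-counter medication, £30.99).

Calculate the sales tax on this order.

£51.97

Wireless router £236.45: electronic goods → 6.25% + 1.75% transit = 8% → £18.92
Ground coffee (12 oz) £11.01: grocery items → 5% + 2.75% transit = 7.75% → £0.85
Throat lozenges £7.26: over-the-counter medication → 6% + 0% transit = 6% → £0.44
Smartwatch £249.36: electronic goods → 6.25% + 1.75% transit = 8% → £19.95
Picture frame (8x10) £20.85: general merchandise → 6.5% + 0% transit = 6.5% → £1.36
Fishing rod £146.65: athletic equipment → 3.75% + 1.25% transit = 5% → £7.33
Bottle of rosé £12.04: alcohol → 10% + 0.5% transit = 10.5% → £1.26
First-aid kit £30.99: over-the-counter medication → 6% + 0% transit = 6% → £1.86
Total tax = £18.92 + £0.85 + £0.44 + £19.95 + £1.36 + £7.33 + £1.26 + £1.86 = £51.97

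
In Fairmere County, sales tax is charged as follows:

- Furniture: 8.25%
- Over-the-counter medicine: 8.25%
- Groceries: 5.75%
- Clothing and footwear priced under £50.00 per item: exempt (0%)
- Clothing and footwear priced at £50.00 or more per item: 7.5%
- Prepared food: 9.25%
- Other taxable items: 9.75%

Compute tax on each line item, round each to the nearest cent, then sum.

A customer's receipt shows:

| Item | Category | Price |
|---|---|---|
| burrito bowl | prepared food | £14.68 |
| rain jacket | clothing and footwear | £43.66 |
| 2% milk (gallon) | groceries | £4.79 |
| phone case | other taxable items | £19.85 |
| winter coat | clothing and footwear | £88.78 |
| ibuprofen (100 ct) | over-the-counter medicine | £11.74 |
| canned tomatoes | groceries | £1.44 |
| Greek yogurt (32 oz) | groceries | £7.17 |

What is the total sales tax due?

Burrito bowl £14.68: prepared food → 9.25% → £1.36
Rain jacket £43.66: clothing and footwear, under £50.00 → 0% → £0.00
2% milk (gallon) £4.79: groceries → 5.75% → £0.28
Phone case £19.85: other taxable items → 9.75% → £1.94
Winter coat £88.78: clothing and footwear, £50.00 or more → 7.5% → £6.66
Ibuprofen (100 ct) £11.74: over-the-counter medicine → 8.25% → £0.97
Canned tomatoes £1.44: groceries → 5.75% → £0.08
Greek yogurt (32 oz) £7.17: groceries → 5.75% → £0.41
Total tax = £1.36 + £0.28 + £1.94 + £6.66 + £0.97 + £0.08 + £0.41 = £11.70

£11.70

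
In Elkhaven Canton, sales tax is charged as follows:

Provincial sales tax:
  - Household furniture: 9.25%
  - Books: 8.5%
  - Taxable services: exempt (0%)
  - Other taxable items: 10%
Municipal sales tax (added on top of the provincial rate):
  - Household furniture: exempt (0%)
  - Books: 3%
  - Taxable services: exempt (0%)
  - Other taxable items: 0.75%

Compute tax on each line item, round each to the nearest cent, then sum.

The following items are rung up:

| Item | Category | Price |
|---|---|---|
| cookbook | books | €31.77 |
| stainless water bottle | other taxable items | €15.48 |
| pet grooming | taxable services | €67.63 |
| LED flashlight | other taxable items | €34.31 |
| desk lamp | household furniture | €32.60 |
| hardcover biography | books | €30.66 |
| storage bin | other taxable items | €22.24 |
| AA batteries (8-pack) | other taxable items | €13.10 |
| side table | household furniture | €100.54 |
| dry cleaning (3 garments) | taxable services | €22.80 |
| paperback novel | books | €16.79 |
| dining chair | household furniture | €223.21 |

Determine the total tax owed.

€51.23

Cookbook €31.77: books → 8.5% + 3% municipal = 11.5% → €3.65
Stainless water bottle €15.48: other taxable items → 10% + 0.75% municipal = 10.75% → €1.66
Pet grooming €67.63: taxable services → 0% + 0% municipal = 0% → €0.00
LED flashlight €34.31: other taxable items → 10% + 0.75% municipal = 10.75% → €3.69
Desk lamp €32.60: household furniture → 9.25% + 0% municipal = 9.25% → €3.02
Hardcover biography €30.66: books → 8.5% + 3% municipal = 11.5% → €3.53
Storage bin €22.24: other taxable items → 10% + 0.75% municipal = 10.75% → €2.39
AA batteries (8-pack) €13.10: other taxable items → 10% + 0.75% municipal = 10.75% → €1.41
Side table €100.54: household furniture → 9.25% + 0% municipal = 9.25% → €9.30
Dry cleaning (3 garments) €22.80: taxable services → 0% + 0% municipal = 0% → €0.00
Paperback novel €16.79: books → 8.5% + 3% municipal = 11.5% → €1.93
Dining chair €223.21: household furniture → 9.25% + 0% municipal = 9.25% → €20.65
Total tax = €3.65 + €1.66 + €3.69 + €3.02 + €3.53 + €2.39 + €1.41 + €9.30 + €1.93 + €20.65 = €51.23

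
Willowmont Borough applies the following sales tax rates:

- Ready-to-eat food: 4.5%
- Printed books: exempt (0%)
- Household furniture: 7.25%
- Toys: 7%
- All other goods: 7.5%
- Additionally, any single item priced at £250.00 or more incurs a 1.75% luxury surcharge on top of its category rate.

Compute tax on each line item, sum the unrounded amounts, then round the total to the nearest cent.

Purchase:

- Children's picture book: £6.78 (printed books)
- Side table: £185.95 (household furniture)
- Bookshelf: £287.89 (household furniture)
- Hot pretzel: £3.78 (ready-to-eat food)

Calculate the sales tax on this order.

Children's picture book £6.78: printed books → 0% → £0.00
Side table £185.95: household furniture → 7.25% → £13.481375
Bookshelf £287.89: household furniture → 7.25% + 1.75% surcharge = 9% → £25.9101
Hot pretzel £3.78: ready-to-eat food → 4.5% → £0.1701
Unrounded tax sum = £39.561575 → £39.56

£39.56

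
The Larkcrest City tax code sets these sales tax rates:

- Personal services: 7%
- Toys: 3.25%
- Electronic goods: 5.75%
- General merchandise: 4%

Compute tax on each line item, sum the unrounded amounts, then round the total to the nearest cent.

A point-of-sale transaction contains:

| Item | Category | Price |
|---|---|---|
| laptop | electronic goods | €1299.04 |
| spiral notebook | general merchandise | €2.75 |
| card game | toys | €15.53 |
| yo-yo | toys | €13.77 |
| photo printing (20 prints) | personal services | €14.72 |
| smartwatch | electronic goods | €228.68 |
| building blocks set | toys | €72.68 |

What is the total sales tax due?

Laptop €1299.04: electronic goods → 5.75% → €74.6948
Spiral notebook €2.75: general merchandise → 4% → €0.11
Card game €15.53: toys → 3.25% → €0.504725
Yo-yo €13.77: toys → 3.25% → €0.447525
Photo printing (20 prints) €14.72: personal services → 7% → €1.0304
Smartwatch €228.68: electronic goods → 5.75% → €13.1491
Building blocks set €72.68: toys → 3.25% → €2.3621
Unrounded tax sum = €92.29865 → €92.30

€92.30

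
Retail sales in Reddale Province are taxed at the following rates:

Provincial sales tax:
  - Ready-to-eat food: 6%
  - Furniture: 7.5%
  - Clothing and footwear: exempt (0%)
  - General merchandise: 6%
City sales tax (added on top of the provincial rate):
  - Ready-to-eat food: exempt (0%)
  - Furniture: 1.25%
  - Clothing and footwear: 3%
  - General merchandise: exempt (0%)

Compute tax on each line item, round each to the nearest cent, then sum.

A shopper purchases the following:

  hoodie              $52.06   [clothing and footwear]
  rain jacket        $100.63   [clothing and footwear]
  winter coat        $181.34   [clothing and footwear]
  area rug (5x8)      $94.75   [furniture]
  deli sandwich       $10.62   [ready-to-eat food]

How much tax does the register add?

$18.95

Hoodie $52.06: clothing and footwear → 0% + 3% city = 3% → $1.56
Rain jacket $100.63: clothing and footwear → 0% + 3% city = 3% → $3.02
Winter coat $181.34: clothing and footwear → 0% + 3% city = 3% → $5.44
Area rug (5x8) $94.75: furniture → 7.5% + 1.25% city = 8.75% → $8.29
Deli sandwich $10.62: ready-to-eat food → 6% + 0% city = 6% → $0.64
Total tax = $1.56 + $3.02 + $5.44 + $8.29 + $0.64 = $18.95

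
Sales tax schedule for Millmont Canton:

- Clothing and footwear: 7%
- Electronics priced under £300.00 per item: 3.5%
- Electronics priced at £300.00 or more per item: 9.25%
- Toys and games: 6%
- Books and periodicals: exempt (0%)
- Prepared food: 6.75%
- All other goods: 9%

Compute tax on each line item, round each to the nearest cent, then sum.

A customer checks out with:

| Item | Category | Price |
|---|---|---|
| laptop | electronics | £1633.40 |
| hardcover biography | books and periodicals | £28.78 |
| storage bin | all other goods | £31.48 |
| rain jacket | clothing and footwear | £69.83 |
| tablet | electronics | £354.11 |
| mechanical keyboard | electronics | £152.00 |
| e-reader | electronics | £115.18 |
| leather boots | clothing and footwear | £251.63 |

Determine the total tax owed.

£218.53

Laptop £1633.40: electronics, £300.00 or more → 9.25% → £151.09
Hardcover biography £28.78: books and periodicals → 0% → £0.00
Storage bin £31.48: all other goods → 9% → £2.83
Rain jacket £69.83: clothing and footwear → 7% → £4.89
Tablet £354.11: electronics, £300.00 or more → 9.25% → £32.76
Mechanical keyboard £152.00: electronics, under £300.00 → 3.5% → £5.32
E-reader £115.18: electronics, under £300.00 → 3.5% → £4.03
Leather boots £251.63: clothing and footwear → 7% → £17.61
Total tax = £151.09 + £2.83 + £4.89 + £32.76 + £5.32 + £4.03 + £17.61 = £218.53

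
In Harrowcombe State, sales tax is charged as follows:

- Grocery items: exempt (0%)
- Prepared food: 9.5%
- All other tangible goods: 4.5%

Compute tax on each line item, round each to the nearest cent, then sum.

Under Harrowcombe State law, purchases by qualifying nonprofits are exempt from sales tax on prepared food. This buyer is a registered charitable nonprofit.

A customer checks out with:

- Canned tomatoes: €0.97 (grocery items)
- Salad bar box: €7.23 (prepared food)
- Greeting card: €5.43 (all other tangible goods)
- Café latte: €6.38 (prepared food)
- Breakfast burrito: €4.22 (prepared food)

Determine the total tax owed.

€0.24

Canned tomatoes €0.97: grocery items → 0% → €0.00
Salad bar box €7.23: prepared food, buyer-exempt → 0% → €0.00
Greeting card €5.43: all other tangible goods → 4.5% → €0.24
Café latte €6.38: prepared food, buyer-exempt → 0% → €0.00
Breakfast burrito €4.22: prepared food, buyer-exempt → 0% → €0.00
Total tax = €0.24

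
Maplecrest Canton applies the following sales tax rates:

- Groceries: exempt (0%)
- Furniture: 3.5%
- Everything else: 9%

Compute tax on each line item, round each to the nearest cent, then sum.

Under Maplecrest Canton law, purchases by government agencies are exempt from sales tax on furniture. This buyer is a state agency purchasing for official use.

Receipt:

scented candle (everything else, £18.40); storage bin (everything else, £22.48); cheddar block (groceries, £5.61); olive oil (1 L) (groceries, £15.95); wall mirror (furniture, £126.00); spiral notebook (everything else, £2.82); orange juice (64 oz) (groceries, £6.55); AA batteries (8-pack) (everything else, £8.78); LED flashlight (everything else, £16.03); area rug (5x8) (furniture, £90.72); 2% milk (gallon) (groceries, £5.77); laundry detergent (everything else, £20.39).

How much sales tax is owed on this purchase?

£8.00

Scented candle £18.40: everything else → 9% → £1.66
Storage bin £22.48: everything else → 9% → £2.02
Cheddar block £5.61: groceries → 0% → £0.00
Olive oil (1 L) £15.95: groceries → 0% → £0.00
Wall mirror £126.00: furniture, buyer-exempt → 0% → £0.00
Spiral notebook £2.82: everything else → 9% → £0.25
Orange juice (64 oz) £6.55: groceries → 0% → £0.00
AA batteries (8-pack) £8.78: everything else → 9% → £0.79
LED flashlight £16.03: everything else → 9% → £1.44
Area rug (5x8) £90.72: furniture, buyer-exempt → 0% → £0.00
2% milk (gallon) £5.77: groceries → 0% → £0.00
Laundry detergent £20.39: everything else → 9% → £1.84
Total tax = £1.66 + £2.02 + £0.25 + £0.79 + £1.44 + £1.84 = £8.00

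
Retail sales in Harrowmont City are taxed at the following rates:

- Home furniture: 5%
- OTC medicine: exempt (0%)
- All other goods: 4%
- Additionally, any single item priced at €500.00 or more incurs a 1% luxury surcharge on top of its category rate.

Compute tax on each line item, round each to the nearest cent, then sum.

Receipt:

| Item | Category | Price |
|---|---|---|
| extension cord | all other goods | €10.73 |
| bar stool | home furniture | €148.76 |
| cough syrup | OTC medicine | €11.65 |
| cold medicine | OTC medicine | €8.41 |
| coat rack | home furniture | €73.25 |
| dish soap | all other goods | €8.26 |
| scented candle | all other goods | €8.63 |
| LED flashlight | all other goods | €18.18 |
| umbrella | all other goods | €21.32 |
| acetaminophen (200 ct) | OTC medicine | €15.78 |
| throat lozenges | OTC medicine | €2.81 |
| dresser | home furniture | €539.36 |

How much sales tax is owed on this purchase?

Extension cord €10.73: all other goods → 4% → €0.43
Bar stool €148.76: home furniture → 5% → €7.44
Cough syrup €11.65: OTC medicine → 0% → €0.00
Cold medicine €8.41: OTC medicine → 0% → €0.00
Coat rack €73.25: home furniture → 5% → €3.66
Dish soap €8.26: all other goods → 4% → €0.33
Scented candle €8.63: all other goods → 4% → €0.35
LED flashlight €18.18: all other goods → 4% → €0.73
Umbrella €21.32: all other goods → 4% → €0.85
Acetaminophen (200 ct) €15.78: OTC medicine → 0% → €0.00
Throat lozenges €2.81: OTC medicine → 0% → €0.00
Dresser €539.36: home furniture → 5% + 1% surcharge = 6% → €32.36
Total tax = €0.43 + €7.44 + €3.66 + €0.33 + €0.35 + €0.73 + €0.85 + €32.36 = €46.15

€46.15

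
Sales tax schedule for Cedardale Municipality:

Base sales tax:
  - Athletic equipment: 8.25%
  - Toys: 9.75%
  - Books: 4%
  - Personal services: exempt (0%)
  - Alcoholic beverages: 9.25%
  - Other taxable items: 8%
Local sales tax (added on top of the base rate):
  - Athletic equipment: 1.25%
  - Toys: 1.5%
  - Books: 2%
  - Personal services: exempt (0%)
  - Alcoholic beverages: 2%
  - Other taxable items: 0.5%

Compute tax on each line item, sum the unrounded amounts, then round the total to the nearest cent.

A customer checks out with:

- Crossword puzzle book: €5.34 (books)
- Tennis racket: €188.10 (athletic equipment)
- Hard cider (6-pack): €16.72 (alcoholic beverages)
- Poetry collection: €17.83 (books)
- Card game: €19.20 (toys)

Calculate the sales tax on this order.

Crossword puzzle book €5.34: books → 4% + 2% local = 6% → €0.3204
Tennis racket €188.10: athletic equipment → 8.25% + 1.25% local = 9.5% → €17.8695
Hard cider (6-pack) €16.72: alcoholic beverages → 9.25% + 2% local = 11.25% → €1.881
Poetry collection €17.83: books → 4% + 2% local = 6% → €1.0698
Card game €19.20: toys → 9.75% + 1.5% local = 11.25% → €2.16
Unrounded tax sum = €23.3007 → €23.30

€23.30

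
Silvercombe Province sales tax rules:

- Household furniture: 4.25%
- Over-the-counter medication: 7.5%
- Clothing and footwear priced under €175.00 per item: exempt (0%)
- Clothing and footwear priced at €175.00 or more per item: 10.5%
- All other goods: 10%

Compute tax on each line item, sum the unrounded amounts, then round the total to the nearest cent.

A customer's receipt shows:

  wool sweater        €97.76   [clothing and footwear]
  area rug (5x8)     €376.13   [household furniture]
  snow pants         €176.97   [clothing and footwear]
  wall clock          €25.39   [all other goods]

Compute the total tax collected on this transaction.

€37.11

Wool sweater €97.76: clothing and footwear, under €175.00 → 0% → €0.00
Area rug (5x8) €376.13: household furniture → 4.25% → €15.985525
Snow pants €176.97: clothing and footwear, €175.00 or more → 10.5% → €18.58185
Wall clock €25.39: all other goods → 10% → €2.539
Unrounded tax sum = €37.106375 → €37.11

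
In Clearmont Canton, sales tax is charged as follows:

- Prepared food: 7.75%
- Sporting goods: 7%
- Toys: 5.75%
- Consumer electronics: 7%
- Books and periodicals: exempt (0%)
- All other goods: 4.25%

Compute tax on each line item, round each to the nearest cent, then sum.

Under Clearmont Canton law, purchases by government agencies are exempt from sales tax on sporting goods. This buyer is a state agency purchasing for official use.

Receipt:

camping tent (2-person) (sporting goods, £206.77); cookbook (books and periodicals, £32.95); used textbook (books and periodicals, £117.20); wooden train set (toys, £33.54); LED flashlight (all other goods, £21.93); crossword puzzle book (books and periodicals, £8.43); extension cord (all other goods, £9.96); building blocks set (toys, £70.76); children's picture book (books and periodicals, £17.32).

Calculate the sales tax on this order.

£7.35

Camping tent (2-person) £206.77: sporting goods, buyer-exempt → 0% → £0.00
Cookbook £32.95: books and periodicals → 0% → £0.00
Used textbook £117.20: books and periodicals → 0% → £0.00
Wooden train set £33.54: toys → 5.75% → £1.93
LED flashlight £21.93: all other goods → 4.25% → £0.93
Crossword puzzle book £8.43: books and periodicals → 0% → £0.00
Extension cord £9.96: all other goods → 4.25% → £0.42
Building blocks set £70.76: toys → 5.75% → £4.07
Children's picture book £17.32: books and periodicals → 0% → £0.00
Total tax = £1.93 + £0.93 + £0.42 + £4.07 = £7.35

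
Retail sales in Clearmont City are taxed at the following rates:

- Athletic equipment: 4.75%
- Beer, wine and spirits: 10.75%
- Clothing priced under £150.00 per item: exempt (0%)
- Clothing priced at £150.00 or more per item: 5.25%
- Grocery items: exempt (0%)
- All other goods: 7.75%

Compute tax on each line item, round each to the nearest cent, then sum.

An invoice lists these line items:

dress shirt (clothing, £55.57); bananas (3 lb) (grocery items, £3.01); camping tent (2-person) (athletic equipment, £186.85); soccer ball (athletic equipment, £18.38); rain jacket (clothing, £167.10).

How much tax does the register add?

Dress shirt £55.57: clothing, under £150.00 → 0% → £0.00
Bananas (3 lb) £3.01: grocery items → 0% → £0.00
Camping tent (2-person) £186.85: athletic equipment → 4.75% → £8.88
Soccer ball £18.38: athletic equipment → 4.75% → £0.87
Rain jacket £167.10: clothing, £150.00 or more → 5.25% → £8.77
Total tax = £8.88 + £0.87 + £8.77 = £18.52

£18.52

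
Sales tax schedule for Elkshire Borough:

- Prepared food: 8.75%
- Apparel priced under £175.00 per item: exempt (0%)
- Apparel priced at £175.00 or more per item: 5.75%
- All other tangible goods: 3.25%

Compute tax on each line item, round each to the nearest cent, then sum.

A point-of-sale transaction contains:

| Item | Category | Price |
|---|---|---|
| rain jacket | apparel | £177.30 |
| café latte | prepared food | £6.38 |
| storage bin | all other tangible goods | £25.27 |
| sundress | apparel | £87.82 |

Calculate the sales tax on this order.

Rain jacket £177.30: apparel, £175.00 or more → 5.75% → £10.19
Café latte £6.38: prepared food → 8.75% → £0.56
Storage bin £25.27: all other tangible goods → 3.25% → £0.82
Sundress £87.82: apparel, under £175.00 → 0% → £0.00
Total tax = £10.19 + £0.56 + £0.82 = £11.57

£11.57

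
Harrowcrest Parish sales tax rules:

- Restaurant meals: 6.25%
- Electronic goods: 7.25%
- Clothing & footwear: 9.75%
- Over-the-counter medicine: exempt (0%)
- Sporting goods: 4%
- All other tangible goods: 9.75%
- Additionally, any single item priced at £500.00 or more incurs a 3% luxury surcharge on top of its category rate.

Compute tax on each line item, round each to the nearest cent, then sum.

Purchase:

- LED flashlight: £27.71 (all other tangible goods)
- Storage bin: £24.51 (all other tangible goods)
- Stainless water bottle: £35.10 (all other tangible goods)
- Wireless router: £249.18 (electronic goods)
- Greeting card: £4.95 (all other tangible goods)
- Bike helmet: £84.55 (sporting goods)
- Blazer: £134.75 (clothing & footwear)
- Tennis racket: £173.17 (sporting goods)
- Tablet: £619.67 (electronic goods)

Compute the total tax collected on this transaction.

LED flashlight £27.71: all other tangible goods → 9.75% → £2.70
Storage bin £24.51: all other tangible goods → 9.75% → £2.39
Stainless water bottle £35.10: all other tangible goods → 9.75% → £3.42
Wireless router £249.18: electronic goods → 7.25% → £18.07
Greeting card £4.95: all other tangible goods → 9.75% → £0.48
Bike helmet £84.55: sporting goods → 4% → £3.38
Blazer £134.75: clothing & footwear → 9.75% → £13.14
Tennis racket £173.17: sporting goods → 4% → £6.93
Tablet £619.67: electronic goods → 7.25% + 3% surcharge = 10.25% → £63.52
Total tax = £2.70 + £2.39 + £3.42 + £18.07 + £0.48 + £3.38 + £13.14 + £6.93 + £63.52 = £114.03

£114.03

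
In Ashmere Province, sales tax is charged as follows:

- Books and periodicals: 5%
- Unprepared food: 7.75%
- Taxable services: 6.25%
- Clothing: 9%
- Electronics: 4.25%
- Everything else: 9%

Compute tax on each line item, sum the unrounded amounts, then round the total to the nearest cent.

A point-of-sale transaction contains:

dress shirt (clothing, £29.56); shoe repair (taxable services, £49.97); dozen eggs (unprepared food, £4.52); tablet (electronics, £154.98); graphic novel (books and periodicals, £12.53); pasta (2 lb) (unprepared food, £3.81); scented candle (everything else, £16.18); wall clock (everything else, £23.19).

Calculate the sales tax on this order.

£17.19

Dress shirt £29.56: clothing → 9% → £2.6604
Shoe repair £49.97: taxable services → 6.25% → £3.123125
Dozen eggs £4.52: unprepared food → 7.75% → £0.3503
Tablet £154.98: electronics → 4.25% → £6.58665
Graphic novel £12.53: books and periodicals → 5% → £0.6265
Pasta (2 lb) £3.81: unprepared food → 7.75% → £0.295275
Scented candle £16.18: everything else → 9% → £1.4562
Wall clock £23.19: everything else → 9% → £2.0871
Unrounded tax sum = £17.18555 → £17.19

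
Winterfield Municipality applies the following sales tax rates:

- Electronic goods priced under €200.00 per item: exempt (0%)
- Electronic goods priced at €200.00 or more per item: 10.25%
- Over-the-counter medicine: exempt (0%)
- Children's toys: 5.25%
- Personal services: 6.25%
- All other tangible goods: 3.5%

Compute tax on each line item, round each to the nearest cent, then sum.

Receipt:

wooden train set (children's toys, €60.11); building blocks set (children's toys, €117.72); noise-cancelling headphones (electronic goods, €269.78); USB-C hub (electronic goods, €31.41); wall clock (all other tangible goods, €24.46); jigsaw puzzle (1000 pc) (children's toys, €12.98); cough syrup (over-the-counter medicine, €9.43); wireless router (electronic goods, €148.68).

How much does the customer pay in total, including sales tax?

€713.10

Wooden train set €60.11: children's toys → 5.25% → €3.16
Building blocks set €117.72: children's toys → 5.25% → €6.18
Noise-cancelling headphones €269.78: electronic goods, €200.00 or more → 10.25% → €27.65
USB-C hub €31.41: electronic goods, under €200.00 → 0% → €0.00
Wall clock €24.46: all other tangible goods → 3.5% → €0.86
Jigsaw puzzle (1000 pc) €12.98: children's toys → 5.25% → €0.68
Cough syrup €9.43: over-the-counter medicine → 0% → €0.00
Wireless router €148.68: electronic goods, under €200.00 → 0% → €0.00
Subtotal = €674.57; tax = €38.53; total due = €713.10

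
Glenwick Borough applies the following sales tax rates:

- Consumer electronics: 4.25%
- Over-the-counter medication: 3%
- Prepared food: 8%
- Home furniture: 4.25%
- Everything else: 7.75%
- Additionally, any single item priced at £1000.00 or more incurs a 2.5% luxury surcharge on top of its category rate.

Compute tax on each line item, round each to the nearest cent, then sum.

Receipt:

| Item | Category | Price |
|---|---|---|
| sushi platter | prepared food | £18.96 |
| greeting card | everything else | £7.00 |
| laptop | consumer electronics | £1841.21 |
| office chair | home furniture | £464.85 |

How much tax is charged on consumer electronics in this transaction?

Laptop £1841.21: consumer electronics → 4.25% + 2.5% surcharge = 6.75% → £124.28
Tax on consumer electronics = £124.28

£124.28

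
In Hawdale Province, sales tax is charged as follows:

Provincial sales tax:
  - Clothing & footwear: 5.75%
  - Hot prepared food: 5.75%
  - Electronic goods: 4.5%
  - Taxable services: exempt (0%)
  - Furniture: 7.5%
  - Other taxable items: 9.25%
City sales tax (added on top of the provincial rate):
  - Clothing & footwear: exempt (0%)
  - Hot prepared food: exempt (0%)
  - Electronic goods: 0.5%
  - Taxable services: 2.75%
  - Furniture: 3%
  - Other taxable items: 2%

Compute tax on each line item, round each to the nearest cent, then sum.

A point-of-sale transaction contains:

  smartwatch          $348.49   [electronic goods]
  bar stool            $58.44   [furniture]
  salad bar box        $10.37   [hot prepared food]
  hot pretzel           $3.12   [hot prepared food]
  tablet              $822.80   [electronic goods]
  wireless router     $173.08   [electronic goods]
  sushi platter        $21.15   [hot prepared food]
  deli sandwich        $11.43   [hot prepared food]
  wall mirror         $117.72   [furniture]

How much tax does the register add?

Smartwatch $348.49: electronic goods → 4.5% + 0.5% city = 5% → $17.42
Bar stool $58.44: furniture → 7.5% + 3% city = 10.5% → $6.14
Salad bar box $10.37: hot prepared food → 5.75% + 0% city = 5.75% → $0.60
Hot pretzel $3.12: hot prepared food → 5.75% + 0% city = 5.75% → $0.18
Tablet $822.80: electronic goods → 4.5% + 0.5% city = 5% → $41.14
Wireless router $173.08: electronic goods → 4.5% + 0.5% city = 5% → $8.65
Sushi platter $21.15: hot prepared food → 5.75% + 0% city = 5.75% → $1.22
Deli sandwich $11.43: hot prepared food → 5.75% + 0% city = 5.75% → $0.66
Wall mirror $117.72: furniture → 7.5% + 3% city = 10.5% → $12.36
Total tax = $17.42 + $6.14 + $0.60 + $0.18 + $41.14 + $8.65 + $1.22 + $0.66 + $12.36 = $88.37

$88.37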